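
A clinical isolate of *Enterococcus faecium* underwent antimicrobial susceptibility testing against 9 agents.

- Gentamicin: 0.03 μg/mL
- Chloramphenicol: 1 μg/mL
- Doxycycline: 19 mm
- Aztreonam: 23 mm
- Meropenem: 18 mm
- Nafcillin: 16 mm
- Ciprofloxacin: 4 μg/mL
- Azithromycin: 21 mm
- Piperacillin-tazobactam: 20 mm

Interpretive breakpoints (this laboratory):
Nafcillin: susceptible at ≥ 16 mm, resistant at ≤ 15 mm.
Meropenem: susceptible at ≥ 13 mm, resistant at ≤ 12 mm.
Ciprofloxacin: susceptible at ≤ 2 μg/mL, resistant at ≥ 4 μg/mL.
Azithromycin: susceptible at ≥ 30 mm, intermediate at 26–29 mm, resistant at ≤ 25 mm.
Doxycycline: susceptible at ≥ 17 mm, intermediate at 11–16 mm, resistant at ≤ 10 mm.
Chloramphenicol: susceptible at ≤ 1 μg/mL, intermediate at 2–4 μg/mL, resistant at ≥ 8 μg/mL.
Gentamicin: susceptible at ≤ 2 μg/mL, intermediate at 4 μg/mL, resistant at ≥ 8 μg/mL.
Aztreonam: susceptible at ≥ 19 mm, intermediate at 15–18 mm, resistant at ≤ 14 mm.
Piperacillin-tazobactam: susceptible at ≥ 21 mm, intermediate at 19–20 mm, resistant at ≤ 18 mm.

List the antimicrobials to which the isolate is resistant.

ciprofloxacin, azithromycin

Gentamicin (0.03 μg/mL) ≤ 2 μg/mL — S
Chloramphenicol: 1 μg/mL is ≤ 1 μg/mL ⇒ susceptible
Doxycycline (19 mm) ≥ 17 mm ⇒ susceptible
Aztreonam: 23 mm is ≥ 19 mm — susceptible
Meropenem: 18 mm is ≥ 13 mm → S
Nafcillin 16 mm: ≥ 16 mm → Susceptible
Ciprofloxacin (4 μg/mL) ≥ 4 μg/mL ⇒ R
Azithromycin: 21 mm is ≤ 25 mm → Resistant
Piperacillin-tazobactam 20 mm: in 19–20 mm ⇒ Intermediate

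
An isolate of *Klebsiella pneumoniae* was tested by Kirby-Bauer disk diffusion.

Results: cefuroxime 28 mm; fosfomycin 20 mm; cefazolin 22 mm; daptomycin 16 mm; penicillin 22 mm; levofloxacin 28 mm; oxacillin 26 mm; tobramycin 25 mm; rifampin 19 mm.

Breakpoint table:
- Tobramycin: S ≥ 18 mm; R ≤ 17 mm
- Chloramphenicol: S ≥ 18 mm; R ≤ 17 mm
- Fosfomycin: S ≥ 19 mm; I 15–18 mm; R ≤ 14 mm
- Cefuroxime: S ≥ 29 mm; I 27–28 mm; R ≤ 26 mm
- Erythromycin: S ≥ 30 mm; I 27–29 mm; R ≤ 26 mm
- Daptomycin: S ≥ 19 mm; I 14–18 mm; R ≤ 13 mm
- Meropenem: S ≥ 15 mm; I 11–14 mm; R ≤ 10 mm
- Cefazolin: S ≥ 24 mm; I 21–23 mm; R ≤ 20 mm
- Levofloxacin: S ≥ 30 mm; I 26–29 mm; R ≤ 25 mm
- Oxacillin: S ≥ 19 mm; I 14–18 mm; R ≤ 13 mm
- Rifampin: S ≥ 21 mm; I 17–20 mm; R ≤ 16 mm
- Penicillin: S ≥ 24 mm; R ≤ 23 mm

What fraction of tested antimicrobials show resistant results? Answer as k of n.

1 of 9

Cefuroxime 28 mm: in 27–28 mm ⇒ I
Fosfomycin 20 mm: ≥ 19 mm → susceptible
Cefazolin: 22 mm is in 21–23 mm → intermediate
Daptomycin 16 mm: in 14–18 mm — I
Penicillin 22 mm: ≤ 23 mm ⇒ Resistant
Levofloxacin 28 mm: in 26–29 mm ⇒ intermediate
Oxacillin (26 mm) ≥ 19 mm — S
Tobramycin (25 mm) ≥ 18 mm ⇒ Susceptible
Rifampin (19 mm) in 17–20 mm ⇒ Intermediate
Resistant: 1/9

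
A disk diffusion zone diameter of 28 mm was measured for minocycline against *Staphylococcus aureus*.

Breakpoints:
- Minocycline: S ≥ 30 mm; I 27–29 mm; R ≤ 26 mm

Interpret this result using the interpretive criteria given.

Minocycline (28 mm) in 27–29 mm → I

I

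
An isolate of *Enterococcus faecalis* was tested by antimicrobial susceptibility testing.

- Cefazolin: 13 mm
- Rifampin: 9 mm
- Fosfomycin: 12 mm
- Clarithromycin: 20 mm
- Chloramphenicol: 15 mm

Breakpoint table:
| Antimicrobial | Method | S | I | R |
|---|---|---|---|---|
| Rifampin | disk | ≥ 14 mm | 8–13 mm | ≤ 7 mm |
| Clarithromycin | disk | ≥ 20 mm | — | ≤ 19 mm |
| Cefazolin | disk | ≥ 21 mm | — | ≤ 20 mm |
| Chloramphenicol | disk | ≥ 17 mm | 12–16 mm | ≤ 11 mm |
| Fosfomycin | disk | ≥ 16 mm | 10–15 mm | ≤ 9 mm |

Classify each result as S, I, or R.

R, I, I, S, I

Cefazolin 13 mm: ≤ 20 mm ⇒ R
Rifampin 9 mm: in 8–13 mm — Intermediate
Fosfomycin (12 mm) in 10–15 mm ⇒ I
Clarithromycin 20 mm: ≥ 20 mm → susceptible
Chloramphenicol: 15 mm is in 12–16 mm — intermediate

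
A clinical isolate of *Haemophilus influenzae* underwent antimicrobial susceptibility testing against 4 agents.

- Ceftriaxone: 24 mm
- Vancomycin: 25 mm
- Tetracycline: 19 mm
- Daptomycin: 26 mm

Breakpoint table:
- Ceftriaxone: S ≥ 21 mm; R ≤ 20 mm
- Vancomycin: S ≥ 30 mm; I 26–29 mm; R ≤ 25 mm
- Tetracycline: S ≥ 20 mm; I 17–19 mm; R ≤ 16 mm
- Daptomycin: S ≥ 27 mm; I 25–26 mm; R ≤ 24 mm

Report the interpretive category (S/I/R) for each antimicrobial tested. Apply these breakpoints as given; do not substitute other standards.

Ceftriaxone: 24 mm is ≥ 21 mm → susceptible
Vancomycin: 25 mm is ≤ 25 mm ⇒ Resistant
Tetracycline: 19 mm is in 17–19 mm — Intermediate
Daptomycin (26 mm) in 25–26 mm → intermediate

S, R, I, I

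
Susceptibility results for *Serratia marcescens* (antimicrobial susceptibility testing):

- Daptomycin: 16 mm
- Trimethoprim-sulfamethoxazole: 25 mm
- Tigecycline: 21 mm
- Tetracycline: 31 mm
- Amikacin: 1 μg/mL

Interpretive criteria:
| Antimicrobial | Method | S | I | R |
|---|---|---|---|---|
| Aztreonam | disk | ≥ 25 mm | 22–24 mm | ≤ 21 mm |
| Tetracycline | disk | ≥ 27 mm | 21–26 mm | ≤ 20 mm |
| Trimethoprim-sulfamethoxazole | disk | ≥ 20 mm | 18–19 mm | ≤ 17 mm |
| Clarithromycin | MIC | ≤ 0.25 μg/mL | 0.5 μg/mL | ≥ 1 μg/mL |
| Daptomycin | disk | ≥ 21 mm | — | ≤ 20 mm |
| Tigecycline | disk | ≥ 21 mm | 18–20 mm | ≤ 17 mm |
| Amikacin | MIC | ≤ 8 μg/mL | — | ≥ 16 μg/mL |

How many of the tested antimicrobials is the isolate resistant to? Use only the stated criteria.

1

Daptomycin (16 mm) ≤ 20 mm — Resistant
Trimethoprim-sulfamethoxazole (25 mm) ≥ 20 mm ⇒ susceptible
Tigecycline 21 mm: ≥ 21 mm ⇒ susceptible
Tetracycline: 31 mm is ≥ 27 mm ⇒ susceptible
Amikacin 1 μg/mL: ≤ 8 μg/mL ⇒ S
Resistant: 1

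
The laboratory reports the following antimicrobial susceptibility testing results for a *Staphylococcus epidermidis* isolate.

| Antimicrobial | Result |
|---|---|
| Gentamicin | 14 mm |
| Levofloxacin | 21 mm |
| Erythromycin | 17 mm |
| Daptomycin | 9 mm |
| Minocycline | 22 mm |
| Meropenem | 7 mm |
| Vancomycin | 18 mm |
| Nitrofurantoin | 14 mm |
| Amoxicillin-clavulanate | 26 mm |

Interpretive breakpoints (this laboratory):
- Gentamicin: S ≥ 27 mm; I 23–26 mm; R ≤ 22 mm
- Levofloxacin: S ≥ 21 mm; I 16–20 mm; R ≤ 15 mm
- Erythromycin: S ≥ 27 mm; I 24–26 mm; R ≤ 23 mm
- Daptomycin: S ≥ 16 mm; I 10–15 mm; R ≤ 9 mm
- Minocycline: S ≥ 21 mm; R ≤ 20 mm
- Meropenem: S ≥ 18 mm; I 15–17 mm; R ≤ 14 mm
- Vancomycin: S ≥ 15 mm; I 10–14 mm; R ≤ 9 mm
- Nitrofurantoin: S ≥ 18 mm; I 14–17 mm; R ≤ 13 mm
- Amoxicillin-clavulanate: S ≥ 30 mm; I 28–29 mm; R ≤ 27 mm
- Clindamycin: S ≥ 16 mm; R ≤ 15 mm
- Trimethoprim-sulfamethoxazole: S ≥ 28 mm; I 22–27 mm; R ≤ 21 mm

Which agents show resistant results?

gentamicin, erythromycin, daptomycin, meropenem, amoxicillin-clavulanate

Gentamicin 14 mm: ≤ 22 mm — resistant
Levofloxacin 21 mm: ≥ 21 mm — S
Erythromycin: 17 mm is ≤ 23 mm → R
Daptomycin: 9 mm is ≤ 9 mm — Resistant
Minocycline: 22 mm is ≥ 21 mm ⇒ Susceptible
Meropenem (7 mm) ≤ 14 mm → Resistant
Vancomycin: 18 mm is ≥ 15 mm — susceptible
Nitrofurantoin (14 mm) in 14–17 mm → intermediate
Amoxicillin-clavulanate (26 mm) ≤ 27 mm → resistant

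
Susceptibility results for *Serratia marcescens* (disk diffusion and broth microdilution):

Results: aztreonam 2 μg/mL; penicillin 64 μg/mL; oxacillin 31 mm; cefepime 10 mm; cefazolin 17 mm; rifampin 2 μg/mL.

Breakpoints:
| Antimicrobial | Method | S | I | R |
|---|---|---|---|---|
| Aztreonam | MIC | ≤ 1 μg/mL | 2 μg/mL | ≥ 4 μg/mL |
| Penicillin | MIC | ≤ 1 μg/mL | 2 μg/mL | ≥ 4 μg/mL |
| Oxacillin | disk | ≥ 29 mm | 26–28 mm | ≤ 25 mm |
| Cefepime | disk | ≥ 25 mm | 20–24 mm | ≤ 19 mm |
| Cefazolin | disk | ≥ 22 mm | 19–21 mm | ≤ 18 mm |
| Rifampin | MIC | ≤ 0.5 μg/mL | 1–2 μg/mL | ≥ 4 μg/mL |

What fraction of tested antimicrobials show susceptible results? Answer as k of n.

1 of 6

Aztreonam (2 μg/mL) = 2 μg/mL → I
Penicillin: 64 μg/mL is ≥ 4 μg/mL — Resistant
Oxacillin: 31 mm is ≥ 29 mm → Susceptible
Cefepime: 10 mm is ≤ 19 mm — Resistant
Cefazolin: 17 mm is ≤ 18 mm — R
Rifampin: 2 μg/mL is in 1–2 μg/mL ⇒ I
Susceptible: 1/6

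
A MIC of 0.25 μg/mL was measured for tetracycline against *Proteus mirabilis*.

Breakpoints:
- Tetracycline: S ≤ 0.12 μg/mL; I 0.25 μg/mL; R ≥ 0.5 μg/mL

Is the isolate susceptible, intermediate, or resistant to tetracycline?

Intermediate

Tetracycline (0.25 μg/mL) = 0.25 μg/mL — Intermediate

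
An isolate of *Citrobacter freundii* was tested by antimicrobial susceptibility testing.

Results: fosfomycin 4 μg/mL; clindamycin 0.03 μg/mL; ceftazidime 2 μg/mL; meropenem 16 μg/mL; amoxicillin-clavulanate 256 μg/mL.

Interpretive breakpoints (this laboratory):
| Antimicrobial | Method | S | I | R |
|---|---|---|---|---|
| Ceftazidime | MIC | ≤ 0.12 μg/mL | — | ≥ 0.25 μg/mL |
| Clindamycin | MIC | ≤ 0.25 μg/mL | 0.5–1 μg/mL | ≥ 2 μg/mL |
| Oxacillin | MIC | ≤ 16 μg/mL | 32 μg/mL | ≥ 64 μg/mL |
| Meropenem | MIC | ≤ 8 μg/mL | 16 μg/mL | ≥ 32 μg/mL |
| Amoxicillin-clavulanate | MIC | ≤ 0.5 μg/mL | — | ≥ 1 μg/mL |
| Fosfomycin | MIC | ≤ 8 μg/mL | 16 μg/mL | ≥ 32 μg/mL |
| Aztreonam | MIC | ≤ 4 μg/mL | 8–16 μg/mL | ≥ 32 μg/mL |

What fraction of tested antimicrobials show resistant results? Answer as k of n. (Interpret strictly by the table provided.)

2 of 5

Fosfomycin 4 μg/mL: ≤ 8 μg/mL ⇒ Susceptible
Clindamycin 0.03 μg/mL: ≤ 0.25 μg/mL ⇒ susceptible
Ceftazidime: 2 μg/mL is ≥ 0.25 μg/mL ⇒ resistant
Meropenem 16 μg/mL: = 16 μg/mL → Intermediate
Amoxicillin-clavulanate: 256 μg/mL is ≥ 1 μg/mL → Resistant
Resistant: 2/5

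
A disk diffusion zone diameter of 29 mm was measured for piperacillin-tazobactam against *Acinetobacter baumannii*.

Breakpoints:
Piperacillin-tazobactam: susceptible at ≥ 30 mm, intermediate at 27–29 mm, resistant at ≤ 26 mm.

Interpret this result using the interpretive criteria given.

Piperacillin-tazobactam (29 mm) in 27–29 mm ⇒ I

I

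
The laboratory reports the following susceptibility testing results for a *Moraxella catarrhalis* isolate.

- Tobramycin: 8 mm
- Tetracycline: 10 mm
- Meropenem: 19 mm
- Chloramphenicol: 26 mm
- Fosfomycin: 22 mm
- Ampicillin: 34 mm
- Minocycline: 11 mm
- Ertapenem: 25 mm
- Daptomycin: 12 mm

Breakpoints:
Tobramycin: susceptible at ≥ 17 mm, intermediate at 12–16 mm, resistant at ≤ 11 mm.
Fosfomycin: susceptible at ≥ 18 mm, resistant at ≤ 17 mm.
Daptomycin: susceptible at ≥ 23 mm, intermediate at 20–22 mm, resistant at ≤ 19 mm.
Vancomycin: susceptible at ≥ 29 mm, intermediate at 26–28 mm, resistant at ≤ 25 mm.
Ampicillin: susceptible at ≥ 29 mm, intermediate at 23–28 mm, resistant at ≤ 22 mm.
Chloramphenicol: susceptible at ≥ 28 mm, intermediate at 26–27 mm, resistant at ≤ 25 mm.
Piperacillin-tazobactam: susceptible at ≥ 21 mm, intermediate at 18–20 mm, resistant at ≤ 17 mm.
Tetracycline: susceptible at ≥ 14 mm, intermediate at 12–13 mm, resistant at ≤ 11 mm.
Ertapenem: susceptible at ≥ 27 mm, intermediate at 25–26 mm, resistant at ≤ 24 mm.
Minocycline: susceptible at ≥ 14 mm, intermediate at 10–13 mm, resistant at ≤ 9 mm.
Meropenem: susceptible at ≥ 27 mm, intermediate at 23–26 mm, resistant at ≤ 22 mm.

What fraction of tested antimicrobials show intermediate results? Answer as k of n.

Tobramycin 8 mm: ≤ 11 mm — Resistant
Tetracycline (10 mm) ≤ 11 mm → Resistant
Meropenem 19 mm: ≤ 22 mm — R
Chloramphenicol: 26 mm is in 26–27 mm → I
Fosfomycin 22 mm: ≥ 18 mm → susceptible
Ampicillin 34 mm: ≥ 29 mm — susceptible
Minocycline (11 mm) in 10–13 mm — Intermediate
Ertapenem: 25 mm is in 25–26 mm ⇒ I
Daptomycin 12 mm: ≤ 19 mm ⇒ resistant
Intermediate: 3/9

3 of 9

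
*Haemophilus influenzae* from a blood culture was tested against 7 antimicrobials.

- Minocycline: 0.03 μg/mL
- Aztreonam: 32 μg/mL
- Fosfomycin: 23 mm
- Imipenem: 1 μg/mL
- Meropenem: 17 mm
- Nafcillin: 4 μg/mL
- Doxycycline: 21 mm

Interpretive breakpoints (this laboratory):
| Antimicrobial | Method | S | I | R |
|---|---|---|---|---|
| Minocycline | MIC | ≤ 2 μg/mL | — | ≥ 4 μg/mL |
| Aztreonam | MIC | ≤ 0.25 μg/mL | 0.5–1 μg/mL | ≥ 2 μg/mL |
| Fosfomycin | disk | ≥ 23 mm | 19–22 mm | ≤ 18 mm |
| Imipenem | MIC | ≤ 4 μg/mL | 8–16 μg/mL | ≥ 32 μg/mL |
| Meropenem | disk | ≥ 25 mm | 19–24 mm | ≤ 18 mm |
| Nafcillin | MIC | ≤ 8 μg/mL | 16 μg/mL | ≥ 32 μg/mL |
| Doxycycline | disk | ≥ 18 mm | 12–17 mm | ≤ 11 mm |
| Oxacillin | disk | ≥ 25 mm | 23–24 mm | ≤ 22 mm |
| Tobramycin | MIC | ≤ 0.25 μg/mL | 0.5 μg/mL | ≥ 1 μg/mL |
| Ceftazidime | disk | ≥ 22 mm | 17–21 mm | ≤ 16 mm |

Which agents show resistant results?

aztreonam, meropenem

Minocycline (0.03 μg/mL) ≤ 2 μg/mL → S
Aztreonam: 32 μg/mL is ≥ 2 μg/mL → R
Fosfomycin (23 mm) ≥ 23 mm → susceptible
Imipenem (1 μg/mL) ≤ 4 μg/mL ⇒ susceptible
Meropenem (17 mm) ≤ 18 mm — R
Nafcillin (4 μg/mL) ≤ 8 μg/mL — Susceptible
Doxycycline: 21 mm is ≥ 18 mm ⇒ S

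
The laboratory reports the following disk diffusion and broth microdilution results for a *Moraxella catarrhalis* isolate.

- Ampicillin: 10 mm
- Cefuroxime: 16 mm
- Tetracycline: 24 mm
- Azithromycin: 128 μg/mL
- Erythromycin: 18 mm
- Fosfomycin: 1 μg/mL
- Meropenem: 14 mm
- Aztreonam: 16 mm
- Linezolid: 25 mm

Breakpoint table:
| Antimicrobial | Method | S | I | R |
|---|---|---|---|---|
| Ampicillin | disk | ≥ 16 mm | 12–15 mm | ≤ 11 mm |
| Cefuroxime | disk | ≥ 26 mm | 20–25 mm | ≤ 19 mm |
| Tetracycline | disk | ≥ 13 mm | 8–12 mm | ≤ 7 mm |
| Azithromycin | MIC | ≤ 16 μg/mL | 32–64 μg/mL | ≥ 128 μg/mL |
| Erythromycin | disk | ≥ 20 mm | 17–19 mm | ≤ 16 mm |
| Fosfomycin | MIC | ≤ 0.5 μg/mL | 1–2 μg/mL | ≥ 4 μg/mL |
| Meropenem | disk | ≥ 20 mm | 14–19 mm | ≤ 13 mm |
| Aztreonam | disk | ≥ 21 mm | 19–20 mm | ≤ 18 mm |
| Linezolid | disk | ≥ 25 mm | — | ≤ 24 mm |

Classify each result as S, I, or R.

R, R, S, R, I, I, I, R, S

Ampicillin 10 mm: ≤ 11 mm — Resistant
Cefuroxime (16 mm) ≤ 19 mm — resistant
Tetracycline (24 mm) ≥ 13 mm ⇒ susceptible
Azithromycin (128 μg/mL) ≥ 128 μg/mL ⇒ Resistant
Erythromycin: 18 mm is in 17–19 mm — Intermediate
Fosfomycin (1 μg/mL) in 1–2 μg/mL → I
Meropenem (14 mm) in 14–19 mm — I
Aztreonam (16 mm) ≤ 18 mm ⇒ Resistant
Linezolid (25 mm) ≥ 25 mm → Susceptible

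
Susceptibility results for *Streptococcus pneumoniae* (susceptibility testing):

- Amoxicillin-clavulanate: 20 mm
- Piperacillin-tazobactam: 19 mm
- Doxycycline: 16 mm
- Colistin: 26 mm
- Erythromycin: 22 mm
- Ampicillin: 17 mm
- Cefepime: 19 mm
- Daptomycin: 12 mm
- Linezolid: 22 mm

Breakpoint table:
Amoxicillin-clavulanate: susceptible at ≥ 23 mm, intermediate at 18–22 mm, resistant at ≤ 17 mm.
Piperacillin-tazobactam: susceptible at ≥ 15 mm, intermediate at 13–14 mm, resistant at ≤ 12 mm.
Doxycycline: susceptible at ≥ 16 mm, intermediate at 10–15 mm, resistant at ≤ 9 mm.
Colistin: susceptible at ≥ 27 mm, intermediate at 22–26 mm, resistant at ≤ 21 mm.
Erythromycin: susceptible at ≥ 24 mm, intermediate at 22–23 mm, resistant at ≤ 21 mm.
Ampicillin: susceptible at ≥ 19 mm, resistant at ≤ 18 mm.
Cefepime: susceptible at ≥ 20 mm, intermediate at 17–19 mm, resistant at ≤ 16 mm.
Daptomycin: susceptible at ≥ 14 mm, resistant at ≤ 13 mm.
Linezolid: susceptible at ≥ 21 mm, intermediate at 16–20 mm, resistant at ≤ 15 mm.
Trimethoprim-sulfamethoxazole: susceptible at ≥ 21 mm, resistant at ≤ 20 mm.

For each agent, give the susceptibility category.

Amoxicillin-clavulanate (20 mm) in 18–22 mm → intermediate
Piperacillin-tazobactam: 19 mm is ≥ 15 mm ⇒ Susceptible
Doxycycline (16 mm) ≥ 16 mm → S
Colistin: 26 mm is in 22–26 mm → I
Erythromycin: 22 mm is in 22–23 mm ⇒ I
Ampicillin 17 mm: ≤ 18 mm ⇒ resistant
Cefepime: 19 mm is in 17–19 mm — I
Daptomycin (12 mm) ≤ 13 mm → R
Linezolid (22 mm) ≥ 21 mm → S

I, S, S, I, I, R, I, R, S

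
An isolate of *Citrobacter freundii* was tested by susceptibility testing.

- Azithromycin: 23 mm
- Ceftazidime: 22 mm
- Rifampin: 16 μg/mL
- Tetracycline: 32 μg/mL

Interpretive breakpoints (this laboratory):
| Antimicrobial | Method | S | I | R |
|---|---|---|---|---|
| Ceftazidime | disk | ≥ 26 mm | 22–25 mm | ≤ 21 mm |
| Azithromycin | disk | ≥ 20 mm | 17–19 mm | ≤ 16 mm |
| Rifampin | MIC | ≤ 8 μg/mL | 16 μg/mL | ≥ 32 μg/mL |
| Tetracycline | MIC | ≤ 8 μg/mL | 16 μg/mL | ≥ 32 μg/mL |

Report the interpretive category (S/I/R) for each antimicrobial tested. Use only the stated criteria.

Azithromycin: 23 mm is ≥ 20 mm → S
Ceftazidime 22 mm: in 22–25 mm → I
Rifampin: 16 μg/mL is = 16 μg/mL ⇒ Intermediate
Tetracycline: 32 μg/mL is ≥ 32 μg/mL → Resistant

S, I, I, R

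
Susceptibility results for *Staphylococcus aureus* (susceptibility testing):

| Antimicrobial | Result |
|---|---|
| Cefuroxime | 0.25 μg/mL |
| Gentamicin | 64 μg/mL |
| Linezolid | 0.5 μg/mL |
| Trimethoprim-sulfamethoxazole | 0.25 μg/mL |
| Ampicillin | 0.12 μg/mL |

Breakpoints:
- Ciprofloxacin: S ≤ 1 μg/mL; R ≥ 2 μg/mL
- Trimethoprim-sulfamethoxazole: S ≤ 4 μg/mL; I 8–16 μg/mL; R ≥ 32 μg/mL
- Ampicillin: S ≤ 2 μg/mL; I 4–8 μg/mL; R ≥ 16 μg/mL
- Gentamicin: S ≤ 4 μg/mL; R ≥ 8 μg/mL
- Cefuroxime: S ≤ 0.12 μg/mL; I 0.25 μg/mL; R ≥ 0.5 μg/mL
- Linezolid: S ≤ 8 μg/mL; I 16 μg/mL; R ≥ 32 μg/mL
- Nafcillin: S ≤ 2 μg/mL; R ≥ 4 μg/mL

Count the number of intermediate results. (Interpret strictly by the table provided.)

Cefuroxime: 0.25 μg/mL is = 0.25 μg/mL → intermediate
Gentamicin 64 μg/mL: ≥ 8 μg/mL — Resistant
Linezolid (0.5 μg/mL) ≤ 8 μg/mL — susceptible
Trimethoprim-sulfamethoxazole 0.25 μg/mL: ≤ 4 μg/mL — Susceptible
Ampicillin: 0.12 μg/mL is ≤ 2 μg/mL — susceptible
Intermediate: 1

1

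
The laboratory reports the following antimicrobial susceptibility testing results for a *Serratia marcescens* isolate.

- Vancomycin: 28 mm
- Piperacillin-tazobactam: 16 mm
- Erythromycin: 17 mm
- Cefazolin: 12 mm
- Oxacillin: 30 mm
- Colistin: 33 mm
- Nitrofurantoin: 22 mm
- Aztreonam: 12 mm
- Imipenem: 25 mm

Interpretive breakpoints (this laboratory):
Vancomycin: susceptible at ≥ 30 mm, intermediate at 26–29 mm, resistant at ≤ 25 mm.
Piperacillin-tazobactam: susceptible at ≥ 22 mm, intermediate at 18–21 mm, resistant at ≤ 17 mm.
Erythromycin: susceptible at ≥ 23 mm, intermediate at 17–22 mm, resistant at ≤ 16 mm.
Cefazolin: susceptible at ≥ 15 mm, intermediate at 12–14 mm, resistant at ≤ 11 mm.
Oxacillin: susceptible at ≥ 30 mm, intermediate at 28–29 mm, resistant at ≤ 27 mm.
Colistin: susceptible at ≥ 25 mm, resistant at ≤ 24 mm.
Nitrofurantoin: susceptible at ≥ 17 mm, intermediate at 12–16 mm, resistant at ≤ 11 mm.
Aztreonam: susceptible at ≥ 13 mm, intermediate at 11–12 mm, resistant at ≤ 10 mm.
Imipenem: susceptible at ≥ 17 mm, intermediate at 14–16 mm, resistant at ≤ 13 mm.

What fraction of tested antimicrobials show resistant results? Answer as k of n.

1 of 9

Vancomycin: 28 mm is in 26–29 mm → intermediate
Piperacillin-tazobactam (16 mm) ≤ 17 mm ⇒ R
Erythromycin 17 mm: in 17–22 mm ⇒ Intermediate
Cefazolin (12 mm) in 12–14 mm → Intermediate
Oxacillin: 30 mm is ≥ 30 mm ⇒ susceptible
Colistin (33 mm) ≥ 25 mm → S
Nitrofurantoin 22 mm: ≥ 17 mm → Susceptible
Aztreonam (12 mm) in 11–12 mm → intermediate
Imipenem: 25 mm is ≥ 17 mm ⇒ susceptible
Resistant: 1/9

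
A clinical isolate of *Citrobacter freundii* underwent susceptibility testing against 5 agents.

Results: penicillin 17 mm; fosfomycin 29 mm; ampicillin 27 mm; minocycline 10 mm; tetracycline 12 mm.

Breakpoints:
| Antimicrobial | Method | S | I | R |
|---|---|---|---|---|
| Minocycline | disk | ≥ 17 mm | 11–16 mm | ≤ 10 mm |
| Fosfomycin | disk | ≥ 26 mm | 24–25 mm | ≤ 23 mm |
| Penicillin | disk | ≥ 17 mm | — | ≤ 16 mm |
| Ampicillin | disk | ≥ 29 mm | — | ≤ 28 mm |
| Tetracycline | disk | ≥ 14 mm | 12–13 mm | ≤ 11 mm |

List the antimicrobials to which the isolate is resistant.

ampicillin, minocycline

Penicillin (17 mm) ≥ 17 mm — Susceptible
Fosfomycin: 29 mm is ≥ 26 mm ⇒ S
Ampicillin 27 mm: ≤ 28 mm ⇒ R
Minocycline: 10 mm is ≤ 10 mm — R
Tetracycline: 12 mm is in 12–13 mm → intermediate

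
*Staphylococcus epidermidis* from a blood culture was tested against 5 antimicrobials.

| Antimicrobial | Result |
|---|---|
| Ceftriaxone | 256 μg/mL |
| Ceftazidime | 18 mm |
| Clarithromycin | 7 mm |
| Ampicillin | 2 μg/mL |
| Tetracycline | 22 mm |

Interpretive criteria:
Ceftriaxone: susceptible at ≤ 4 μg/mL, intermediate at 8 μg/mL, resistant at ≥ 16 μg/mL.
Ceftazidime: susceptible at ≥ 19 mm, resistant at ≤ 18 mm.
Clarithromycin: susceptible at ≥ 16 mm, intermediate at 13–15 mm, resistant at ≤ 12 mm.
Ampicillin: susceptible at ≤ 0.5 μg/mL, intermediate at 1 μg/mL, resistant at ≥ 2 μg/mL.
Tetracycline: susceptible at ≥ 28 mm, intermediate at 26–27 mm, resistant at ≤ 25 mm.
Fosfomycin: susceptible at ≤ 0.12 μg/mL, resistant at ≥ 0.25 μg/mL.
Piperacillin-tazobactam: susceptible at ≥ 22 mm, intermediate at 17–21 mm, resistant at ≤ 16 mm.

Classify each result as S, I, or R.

Ceftriaxone: 256 μg/mL is ≥ 16 μg/mL → Resistant
Ceftazidime: 18 mm is ≤ 18 mm — resistant
Clarithromycin 7 mm: ≤ 12 mm ⇒ Resistant
Ampicillin (2 μg/mL) ≥ 2 μg/mL ⇒ resistant
Tetracycline 22 mm: ≤ 25 mm → Resistant

R, R, R, R, R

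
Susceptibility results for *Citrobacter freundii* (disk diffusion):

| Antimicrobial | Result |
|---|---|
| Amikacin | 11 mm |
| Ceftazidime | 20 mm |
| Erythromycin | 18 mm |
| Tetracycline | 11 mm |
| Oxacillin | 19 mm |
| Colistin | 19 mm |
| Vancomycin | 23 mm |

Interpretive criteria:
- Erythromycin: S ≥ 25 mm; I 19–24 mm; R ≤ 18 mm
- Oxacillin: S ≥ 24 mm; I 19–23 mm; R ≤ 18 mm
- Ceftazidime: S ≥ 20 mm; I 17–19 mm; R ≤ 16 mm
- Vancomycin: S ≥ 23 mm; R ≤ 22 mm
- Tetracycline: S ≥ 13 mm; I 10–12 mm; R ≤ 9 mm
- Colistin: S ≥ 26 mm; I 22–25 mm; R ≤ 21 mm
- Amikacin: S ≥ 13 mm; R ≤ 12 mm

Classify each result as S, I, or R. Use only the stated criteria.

R, S, R, I, I, R, S

Amikacin (11 mm) ≤ 12 mm → resistant
Ceftazidime: 20 mm is ≥ 20 mm ⇒ S
Erythromycin (18 mm) ≤ 18 mm ⇒ resistant
Tetracycline (11 mm) in 10–12 mm → I
Oxacillin (19 mm) in 19–23 mm — intermediate
Colistin 19 mm: ≤ 21 mm → Resistant
Vancomycin 23 mm: ≥ 23 mm — susceptible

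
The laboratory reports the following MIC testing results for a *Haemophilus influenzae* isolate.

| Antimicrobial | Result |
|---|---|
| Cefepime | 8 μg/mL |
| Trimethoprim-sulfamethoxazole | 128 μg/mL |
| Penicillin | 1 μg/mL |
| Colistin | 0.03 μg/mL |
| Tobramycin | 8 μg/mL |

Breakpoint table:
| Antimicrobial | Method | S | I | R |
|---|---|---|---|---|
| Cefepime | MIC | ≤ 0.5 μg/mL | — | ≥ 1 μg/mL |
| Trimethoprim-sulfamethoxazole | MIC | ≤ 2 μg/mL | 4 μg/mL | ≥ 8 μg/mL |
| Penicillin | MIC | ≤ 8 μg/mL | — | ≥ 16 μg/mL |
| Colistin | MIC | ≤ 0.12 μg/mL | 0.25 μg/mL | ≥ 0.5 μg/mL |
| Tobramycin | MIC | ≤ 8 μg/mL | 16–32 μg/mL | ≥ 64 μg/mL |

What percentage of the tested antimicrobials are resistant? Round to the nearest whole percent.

Cefepime (8 μg/mL) ≥ 1 μg/mL ⇒ R
Trimethoprim-sulfamethoxazole 128 μg/mL: ≥ 8 μg/mL → Resistant
Penicillin 1 μg/mL: ≤ 8 μg/mL — Susceptible
Colistin (0.03 μg/mL) ≤ 0.12 μg/mL → susceptible
Tobramycin 8 μg/mL: ≤ 8 μg/mL → susceptible
Resistant: 2/5

40%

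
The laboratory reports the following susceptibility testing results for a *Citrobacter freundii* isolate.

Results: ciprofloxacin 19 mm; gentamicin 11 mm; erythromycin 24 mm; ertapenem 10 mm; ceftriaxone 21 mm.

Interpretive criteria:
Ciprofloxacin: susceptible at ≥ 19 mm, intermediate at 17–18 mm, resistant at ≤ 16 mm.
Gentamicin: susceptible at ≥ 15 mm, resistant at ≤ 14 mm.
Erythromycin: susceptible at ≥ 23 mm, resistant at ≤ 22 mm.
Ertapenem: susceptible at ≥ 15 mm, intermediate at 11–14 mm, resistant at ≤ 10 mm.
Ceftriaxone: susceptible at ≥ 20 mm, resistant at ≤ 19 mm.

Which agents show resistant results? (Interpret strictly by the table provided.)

gentamicin, ertapenem

Ciprofloxacin 19 mm: ≥ 19 mm → S
Gentamicin: 11 mm is ≤ 14 mm — Resistant
Erythromycin (24 mm) ≥ 23 mm → S
Ertapenem: 10 mm is ≤ 10 mm → resistant
Ceftriaxone: 21 mm is ≥ 20 mm ⇒ susceptible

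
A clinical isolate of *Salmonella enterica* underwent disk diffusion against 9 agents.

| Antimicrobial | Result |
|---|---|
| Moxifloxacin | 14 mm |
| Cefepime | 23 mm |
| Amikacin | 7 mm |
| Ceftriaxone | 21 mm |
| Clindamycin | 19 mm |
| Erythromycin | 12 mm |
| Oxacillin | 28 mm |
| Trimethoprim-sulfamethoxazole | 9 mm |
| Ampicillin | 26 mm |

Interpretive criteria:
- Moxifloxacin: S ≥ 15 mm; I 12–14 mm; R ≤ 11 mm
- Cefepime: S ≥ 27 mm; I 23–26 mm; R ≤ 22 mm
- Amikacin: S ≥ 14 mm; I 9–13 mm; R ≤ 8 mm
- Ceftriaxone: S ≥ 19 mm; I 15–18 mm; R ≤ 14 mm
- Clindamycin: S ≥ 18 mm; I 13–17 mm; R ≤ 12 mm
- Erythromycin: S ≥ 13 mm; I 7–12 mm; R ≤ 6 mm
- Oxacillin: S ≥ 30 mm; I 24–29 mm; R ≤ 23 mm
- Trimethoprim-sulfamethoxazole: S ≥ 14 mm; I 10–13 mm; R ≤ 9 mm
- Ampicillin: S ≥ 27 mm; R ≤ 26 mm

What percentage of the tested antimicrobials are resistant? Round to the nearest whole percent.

33%

Moxifloxacin (14 mm) in 12–14 mm → I
Cefepime: 23 mm is in 23–26 mm ⇒ I
Amikacin: 7 mm is ≤ 8 mm — Resistant
Ceftriaxone: 21 mm is ≥ 19 mm ⇒ Susceptible
Clindamycin: 19 mm is ≥ 18 mm → susceptible
Erythromycin 12 mm: in 7–12 mm — Intermediate
Oxacillin: 28 mm is in 24–29 mm → I
Trimethoprim-sulfamethoxazole: 9 mm is ≤ 9 mm → resistant
Ampicillin: 26 mm is ≤ 26 mm ⇒ resistant
Resistant: 3/9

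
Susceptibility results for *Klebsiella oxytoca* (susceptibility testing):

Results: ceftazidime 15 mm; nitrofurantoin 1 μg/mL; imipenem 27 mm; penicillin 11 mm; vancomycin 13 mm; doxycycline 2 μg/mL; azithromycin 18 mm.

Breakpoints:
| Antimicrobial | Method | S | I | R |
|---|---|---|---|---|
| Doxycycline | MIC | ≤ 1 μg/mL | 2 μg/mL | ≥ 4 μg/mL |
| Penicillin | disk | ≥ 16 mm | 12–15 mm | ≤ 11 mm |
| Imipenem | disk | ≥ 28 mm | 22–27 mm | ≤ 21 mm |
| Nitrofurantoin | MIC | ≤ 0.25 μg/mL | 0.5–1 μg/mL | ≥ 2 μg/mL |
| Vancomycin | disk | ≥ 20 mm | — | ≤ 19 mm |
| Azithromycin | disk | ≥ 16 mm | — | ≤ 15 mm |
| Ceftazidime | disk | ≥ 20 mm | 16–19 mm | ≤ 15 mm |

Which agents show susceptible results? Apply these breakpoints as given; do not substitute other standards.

Ceftazidime: 15 mm is ≤ 15 mm ⇒ resistant
Nitrofurantoin 1 μg/mL: in 0.5–1 μg/mL — I
Imipenem (27 mm) in 22–27 mm ⇒ I
Penicillin: 11 mm is ≤ 11 mm — resistant
Vancomycin 13 mm: ≤ 19 mm — resistant
Doxycycline: 2 μg/mL is = 2 μg/mL → Intermediate
Azithromycin (18 mm) ≥ 16 mm → S

azithromycin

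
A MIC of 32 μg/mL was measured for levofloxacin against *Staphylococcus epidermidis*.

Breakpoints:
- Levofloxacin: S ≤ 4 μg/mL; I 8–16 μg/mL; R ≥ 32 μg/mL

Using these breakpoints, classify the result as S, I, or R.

Resistant

Levofloxacin (32 μg/mL) ≥ 32 μg/mL → resistant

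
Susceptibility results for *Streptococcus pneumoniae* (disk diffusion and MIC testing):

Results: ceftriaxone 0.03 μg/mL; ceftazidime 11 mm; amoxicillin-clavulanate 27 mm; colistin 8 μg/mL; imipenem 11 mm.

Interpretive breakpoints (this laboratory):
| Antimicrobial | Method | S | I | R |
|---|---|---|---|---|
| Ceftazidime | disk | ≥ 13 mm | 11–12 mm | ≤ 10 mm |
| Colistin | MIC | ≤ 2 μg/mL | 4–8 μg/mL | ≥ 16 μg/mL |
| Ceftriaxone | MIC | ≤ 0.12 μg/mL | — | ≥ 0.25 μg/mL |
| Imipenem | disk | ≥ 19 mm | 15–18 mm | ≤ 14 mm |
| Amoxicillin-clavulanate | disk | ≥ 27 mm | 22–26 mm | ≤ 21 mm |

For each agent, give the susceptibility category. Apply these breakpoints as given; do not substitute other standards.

Ceftriaxone: 0.03 μg/mL is ≤ 0.12 μg/mL ⇒ S
Ceftazidime: 11 mm is in 11–12 mm — Intermediate
Amoxicillin-clavulanate 27 mm: ≥ 27 mm → susceptible
Colistin: 8 μg/mL is in 4–8 μg/mL ⇒ I
Imipenem 11 mm: ≤ 14 mm ⇒ Resistant

S, I, S, I, R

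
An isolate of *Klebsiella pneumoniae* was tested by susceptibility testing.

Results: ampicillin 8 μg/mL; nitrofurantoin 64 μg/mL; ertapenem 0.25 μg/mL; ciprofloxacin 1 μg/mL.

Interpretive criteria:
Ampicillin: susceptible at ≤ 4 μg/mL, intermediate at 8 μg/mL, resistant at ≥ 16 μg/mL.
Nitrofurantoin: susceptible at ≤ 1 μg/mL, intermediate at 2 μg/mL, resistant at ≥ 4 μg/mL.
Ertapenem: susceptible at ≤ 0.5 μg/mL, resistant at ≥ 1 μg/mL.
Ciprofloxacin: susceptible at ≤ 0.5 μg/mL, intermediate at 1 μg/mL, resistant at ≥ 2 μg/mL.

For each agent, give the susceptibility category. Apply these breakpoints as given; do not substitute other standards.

Ampicillin (8 μg/mL) = 8 μg/mL → Intermediate
Nitrofurantoin: 64 μg/mL is ≥ 4 μg/mL → R
Ertapenem (0.25 μg/mL) ≤ 0.5 μg/mL — Susceptible
Ciprofloxacin (1 μg/mL) = 1 μg/mL ⇒ I

I, R, S, I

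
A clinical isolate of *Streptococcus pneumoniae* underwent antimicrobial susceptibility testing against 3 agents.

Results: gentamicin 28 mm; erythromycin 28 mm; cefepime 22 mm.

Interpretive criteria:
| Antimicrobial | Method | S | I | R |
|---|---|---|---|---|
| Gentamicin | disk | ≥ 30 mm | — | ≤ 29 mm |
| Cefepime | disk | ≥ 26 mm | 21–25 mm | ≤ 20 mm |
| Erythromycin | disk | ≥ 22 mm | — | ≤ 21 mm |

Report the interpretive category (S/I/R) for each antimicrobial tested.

Gentamicin: 28 mm is ≤ 29 mm ⇒ Resistant
Erythromycin (28 mm) ≥ 22 mm — S
Cefepime: 22 mm is in 21–25 mm — intermediate

R, S, I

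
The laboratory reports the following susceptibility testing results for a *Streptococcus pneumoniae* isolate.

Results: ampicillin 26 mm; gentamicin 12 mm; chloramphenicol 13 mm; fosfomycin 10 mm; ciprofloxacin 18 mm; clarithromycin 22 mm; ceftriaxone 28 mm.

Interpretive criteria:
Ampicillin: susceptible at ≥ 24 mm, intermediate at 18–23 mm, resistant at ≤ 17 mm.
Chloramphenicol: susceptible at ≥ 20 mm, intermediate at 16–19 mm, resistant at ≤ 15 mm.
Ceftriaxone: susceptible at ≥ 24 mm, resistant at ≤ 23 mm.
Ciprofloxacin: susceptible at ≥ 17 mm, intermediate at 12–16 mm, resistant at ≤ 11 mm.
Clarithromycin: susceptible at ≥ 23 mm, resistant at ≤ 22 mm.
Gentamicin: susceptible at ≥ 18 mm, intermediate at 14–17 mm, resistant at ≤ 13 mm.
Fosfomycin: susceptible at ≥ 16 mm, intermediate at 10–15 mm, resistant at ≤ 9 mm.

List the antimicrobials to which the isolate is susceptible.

ampicillin, ciprofloxacin, ceftriaxone

Ampicillin (26 mm) ≥ 24 mm → Susceptible
Gentamicin: 12 mm is ≤ 13 mm → Resistant
Chloramphenicol 13 mm: ≤ 15 mm → R
Fosfomycin (10 mm) in 10–15 mm → intermediate
Ciprofloxacin (18 mm) ≥ 17 mm ⇒ susceptible
Clarithromycin (22 mm) ≤ 22 mm ⇒ R
Ceftriaxone (28 mm) ≥ 24 mm — Susceptible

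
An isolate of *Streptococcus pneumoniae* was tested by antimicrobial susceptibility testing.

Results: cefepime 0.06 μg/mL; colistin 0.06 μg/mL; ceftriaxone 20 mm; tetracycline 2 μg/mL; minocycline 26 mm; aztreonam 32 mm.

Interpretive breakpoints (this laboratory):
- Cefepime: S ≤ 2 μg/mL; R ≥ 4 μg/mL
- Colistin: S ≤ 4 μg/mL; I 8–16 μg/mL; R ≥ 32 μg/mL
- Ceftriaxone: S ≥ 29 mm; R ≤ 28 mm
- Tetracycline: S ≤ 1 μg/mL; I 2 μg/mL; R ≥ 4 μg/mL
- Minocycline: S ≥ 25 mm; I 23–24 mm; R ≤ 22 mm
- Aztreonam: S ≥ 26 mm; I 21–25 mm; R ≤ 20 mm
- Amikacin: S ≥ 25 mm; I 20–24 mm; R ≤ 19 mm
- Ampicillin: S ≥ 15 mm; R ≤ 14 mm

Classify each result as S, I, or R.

S, S, R, I, S, S

Cefepime (0.06 μg/mL) ≤ 2 μg/mL ⇒ susceptible
Colistin: 0.06 μg/mL is ≤ 4 μg/mL — S
Ceftriaxone 20 mm: ≤ 28 mm — R
Tetracycline 2 μg/mL: = 2 μg/mL → Intermediate
Minocycline (26 mm) ≥ 25 mm → Susceptible
Aztreonam 32 mm: ≥ 26 mm → S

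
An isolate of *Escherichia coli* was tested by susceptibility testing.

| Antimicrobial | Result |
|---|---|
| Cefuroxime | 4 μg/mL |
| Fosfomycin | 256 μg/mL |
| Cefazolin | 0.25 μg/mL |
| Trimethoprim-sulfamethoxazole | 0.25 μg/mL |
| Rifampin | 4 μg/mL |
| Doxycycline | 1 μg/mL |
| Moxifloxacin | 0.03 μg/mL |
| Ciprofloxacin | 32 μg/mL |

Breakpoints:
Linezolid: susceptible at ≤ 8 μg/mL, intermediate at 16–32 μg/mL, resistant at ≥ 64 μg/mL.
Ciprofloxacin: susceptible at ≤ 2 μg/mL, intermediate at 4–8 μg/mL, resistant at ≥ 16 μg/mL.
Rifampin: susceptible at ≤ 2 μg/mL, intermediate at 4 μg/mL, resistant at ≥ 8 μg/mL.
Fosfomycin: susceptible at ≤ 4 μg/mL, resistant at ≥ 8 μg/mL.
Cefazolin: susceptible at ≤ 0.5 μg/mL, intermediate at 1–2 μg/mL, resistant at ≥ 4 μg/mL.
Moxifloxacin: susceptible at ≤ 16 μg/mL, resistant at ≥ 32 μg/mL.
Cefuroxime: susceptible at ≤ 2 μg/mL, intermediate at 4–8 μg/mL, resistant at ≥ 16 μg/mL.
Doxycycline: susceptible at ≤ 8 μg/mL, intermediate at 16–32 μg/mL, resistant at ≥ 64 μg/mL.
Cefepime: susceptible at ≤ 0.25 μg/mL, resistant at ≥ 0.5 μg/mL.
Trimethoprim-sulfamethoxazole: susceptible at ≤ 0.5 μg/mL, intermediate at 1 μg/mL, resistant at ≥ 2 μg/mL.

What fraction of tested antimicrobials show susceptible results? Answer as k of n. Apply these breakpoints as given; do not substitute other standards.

Cefuroxime (4 μg/mL) in 4–8 μg/mL — intermediate
Fosfomycin (256 μg/mL) ≥ 8 μg/mL ⇒ resistant
Cefazolin (0.25 μg/mL) ≤ 0.5 μg/mL — Susceptible
Trimethoprim-sulfamethoxazole 0.25 μg/mL: ≤ 0.5 μg/mL — susceptible
Rifampin (4 μg/mL) = 4 μg/mL — I
Doxycycline: 1 μg/mL is ≤ 8 μg/mL — susceptible
Moxifloxacin 0.03 μg/mL: ≤ 16 μg/mL ⇒ susceptible
Ciprofloxacin: 32 μg/mL is ≥ 16 μg/mL → resistant
Susceptible: 4/8

4 of 8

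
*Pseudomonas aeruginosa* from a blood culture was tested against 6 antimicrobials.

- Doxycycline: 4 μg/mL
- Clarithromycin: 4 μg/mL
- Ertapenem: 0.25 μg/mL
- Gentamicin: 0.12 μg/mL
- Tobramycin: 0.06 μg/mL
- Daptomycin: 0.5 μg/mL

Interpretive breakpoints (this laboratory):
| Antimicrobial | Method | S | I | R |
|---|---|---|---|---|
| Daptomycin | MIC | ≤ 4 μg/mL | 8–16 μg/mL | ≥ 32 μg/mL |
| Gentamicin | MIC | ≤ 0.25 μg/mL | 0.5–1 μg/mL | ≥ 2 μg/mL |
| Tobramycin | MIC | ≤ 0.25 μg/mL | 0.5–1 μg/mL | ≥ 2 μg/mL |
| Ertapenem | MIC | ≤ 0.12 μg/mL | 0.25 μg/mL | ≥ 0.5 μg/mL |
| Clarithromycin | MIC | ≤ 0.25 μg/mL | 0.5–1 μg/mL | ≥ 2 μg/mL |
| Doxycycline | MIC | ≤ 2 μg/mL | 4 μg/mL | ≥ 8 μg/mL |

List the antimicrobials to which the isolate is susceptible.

gentamicin, tobramycin, daptomycin

Doxycycline 4 μg/mL: = 4 μg/mL — Intermediate
Clarithromycin 4 μg/mL: ≥ 2 μg/mL ⇒ R
Ertapenem: 0.25 μg/mL is = 0.25 μg/mL — Intermediate
Gentamicin: 0.12 μg/mL is ≤ 0.25 μg/mL ⇒ S
Tobramycin 0.06 μg/mL: ≤ 0.25 μg/mL — susceptible
Daptomycin 0.5 μg/mL: ≤ 4 μg/mL → Susceptible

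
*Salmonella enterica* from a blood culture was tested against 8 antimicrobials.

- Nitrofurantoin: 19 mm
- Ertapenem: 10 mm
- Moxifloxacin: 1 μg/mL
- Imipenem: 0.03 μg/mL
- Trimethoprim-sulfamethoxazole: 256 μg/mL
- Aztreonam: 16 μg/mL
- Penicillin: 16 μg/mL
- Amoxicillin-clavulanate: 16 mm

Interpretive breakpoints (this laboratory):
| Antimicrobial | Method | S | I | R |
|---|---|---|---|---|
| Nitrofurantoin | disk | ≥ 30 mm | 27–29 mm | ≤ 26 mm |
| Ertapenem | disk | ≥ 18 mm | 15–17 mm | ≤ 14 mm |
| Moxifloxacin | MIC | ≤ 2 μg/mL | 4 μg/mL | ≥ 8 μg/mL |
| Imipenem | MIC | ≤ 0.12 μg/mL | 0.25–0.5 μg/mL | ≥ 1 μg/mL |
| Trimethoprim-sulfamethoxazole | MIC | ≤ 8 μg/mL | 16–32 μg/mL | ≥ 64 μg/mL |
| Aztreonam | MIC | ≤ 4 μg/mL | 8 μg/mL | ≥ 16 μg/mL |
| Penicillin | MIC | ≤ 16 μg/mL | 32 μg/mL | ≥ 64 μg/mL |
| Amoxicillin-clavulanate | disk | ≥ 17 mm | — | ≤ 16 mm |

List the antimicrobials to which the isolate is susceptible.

Nitrofurantoin 19 mm: ≤ 26 mm → Resistant
Ertapenem (10 mm) ≤ 14 mm → Resistant
Moxifloxacin: 1 μg/mL is ≤ 2 μg/mL — S
Imipenem (0.03 μg/mL) ≤ 0.12 μg/mL → susceptible
Trimethoprim-sulfamethoxazole: 256 μg/mL is ≥ 64 μg/mL — resistant
Aztreonam (16 μg/mL) ≥ 16 μg/mL — Resistant
Penicillin 16 μg/mL: ≤ 16 μg/mL ⇒ susceptible
Amoxicillin-clavulanate: 16 mm is ≤ 16 mm — resistant

moxifloxacin, imipenem, penicillin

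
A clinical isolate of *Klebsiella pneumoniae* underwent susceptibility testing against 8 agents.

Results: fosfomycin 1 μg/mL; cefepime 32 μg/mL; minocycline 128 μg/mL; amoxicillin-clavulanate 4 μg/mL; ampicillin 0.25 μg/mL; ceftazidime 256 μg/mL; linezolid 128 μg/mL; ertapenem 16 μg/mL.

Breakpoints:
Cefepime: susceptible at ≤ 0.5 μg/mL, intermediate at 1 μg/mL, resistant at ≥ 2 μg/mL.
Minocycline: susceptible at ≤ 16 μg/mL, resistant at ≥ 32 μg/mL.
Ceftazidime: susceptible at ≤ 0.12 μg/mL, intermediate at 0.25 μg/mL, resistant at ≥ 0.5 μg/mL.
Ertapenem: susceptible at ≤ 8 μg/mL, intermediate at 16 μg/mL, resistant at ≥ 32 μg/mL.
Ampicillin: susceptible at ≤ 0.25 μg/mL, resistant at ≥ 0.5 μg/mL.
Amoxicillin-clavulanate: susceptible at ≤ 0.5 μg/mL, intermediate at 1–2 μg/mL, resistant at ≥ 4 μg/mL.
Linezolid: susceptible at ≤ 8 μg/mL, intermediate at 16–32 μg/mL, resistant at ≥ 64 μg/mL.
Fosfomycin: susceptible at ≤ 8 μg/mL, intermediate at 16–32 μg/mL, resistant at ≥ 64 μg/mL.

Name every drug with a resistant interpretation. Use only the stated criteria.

Fosfomycin 1 μg/mL: ≤ 8 μg/mL → susceptible
Cefepime: 32 μg/mL is ≥ 2 μg/mL → R
Minocycline 128 μg/mL: ≥ 32 μg/mL → R
Amoxicillin-clavulanate (4 μg/mL) ≥ 4 μg/mL — R
Ampicillin 0.25 μg/mL: ≤ 0.25 μg/mL — S
Ceftazidime (256 μg/mL) ≥ 0.5 μg/mL ⇒ R
Linezolid 128 μg/mL: ≥ 64 μg/mL ⇒ R
Ertapenem 16 μg/mL: = 16 μg/mL — I

cefepime, minocycline, amoxicillin-clavulanate, ceftazidime, linezolid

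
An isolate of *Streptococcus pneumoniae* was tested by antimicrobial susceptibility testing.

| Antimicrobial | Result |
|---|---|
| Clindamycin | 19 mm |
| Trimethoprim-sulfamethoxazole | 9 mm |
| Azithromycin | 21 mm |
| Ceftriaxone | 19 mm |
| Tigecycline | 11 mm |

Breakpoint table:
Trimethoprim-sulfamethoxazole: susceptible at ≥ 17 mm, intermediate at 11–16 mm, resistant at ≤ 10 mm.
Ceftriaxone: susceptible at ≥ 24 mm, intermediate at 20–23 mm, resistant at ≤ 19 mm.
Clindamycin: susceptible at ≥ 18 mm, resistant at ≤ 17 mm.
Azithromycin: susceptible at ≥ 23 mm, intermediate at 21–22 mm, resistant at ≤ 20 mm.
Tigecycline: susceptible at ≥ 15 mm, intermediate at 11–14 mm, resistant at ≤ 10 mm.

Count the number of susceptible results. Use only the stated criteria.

1

Clindamycin 19 mm: ≥ 18 mm → Susceptible
Trimethoprim-sulfamethoxazole 9 mm: ≤ 10 mm — resistant
Azithromycin (21 mm) in 21–22 mm → intermediate
Ceftriaxone (19 mm) ≤ 19 mm — R
Tigecycline: 11 mm is in 11–14 mm — intermediate
Susceptible: 1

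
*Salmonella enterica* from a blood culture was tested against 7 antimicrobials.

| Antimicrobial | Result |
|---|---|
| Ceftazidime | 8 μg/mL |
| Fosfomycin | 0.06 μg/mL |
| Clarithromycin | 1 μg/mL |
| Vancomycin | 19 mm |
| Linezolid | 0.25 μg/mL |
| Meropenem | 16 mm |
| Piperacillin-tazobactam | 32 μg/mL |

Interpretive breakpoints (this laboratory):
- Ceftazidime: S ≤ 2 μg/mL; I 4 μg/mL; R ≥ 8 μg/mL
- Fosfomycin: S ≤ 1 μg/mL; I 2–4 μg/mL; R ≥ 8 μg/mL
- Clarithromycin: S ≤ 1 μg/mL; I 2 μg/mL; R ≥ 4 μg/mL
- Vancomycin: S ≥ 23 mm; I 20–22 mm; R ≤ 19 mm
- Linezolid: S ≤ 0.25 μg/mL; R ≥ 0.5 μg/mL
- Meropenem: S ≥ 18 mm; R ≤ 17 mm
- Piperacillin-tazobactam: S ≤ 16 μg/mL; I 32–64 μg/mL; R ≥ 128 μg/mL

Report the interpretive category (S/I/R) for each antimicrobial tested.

Ceftazidime: 8 μg/mL is ≥ 8 μg/mL — resistant
Fosfomycin 0.06 μg/mL: ≤ 1 μg/mL — S
Clarithromycin: 1 μg/mL is ≤ 1 μg/mL — Susceptible
Vancomycin (19 mm) ≤ 19 mm — resistant
Linezolid (0.25 μg/mL) ≤ 0.25 μg/mL ⇒ Susceptible
Meropenem (16 mm) ≤ 17 mm → Resistant
Piperacillin-tazobactam: 32 μg/mL is in 32–64 μg/mL ⇒ I

R, S, S, R, S, R, I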